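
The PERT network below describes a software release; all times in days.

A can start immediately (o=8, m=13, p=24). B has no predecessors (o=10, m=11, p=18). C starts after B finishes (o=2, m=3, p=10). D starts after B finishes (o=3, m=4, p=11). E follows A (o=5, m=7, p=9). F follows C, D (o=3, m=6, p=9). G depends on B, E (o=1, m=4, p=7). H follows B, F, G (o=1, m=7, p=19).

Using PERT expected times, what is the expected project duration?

33 days

te_A = (8 + 4·13 + 24)/6 = 84/6 = 14
te_B = (10 + 4·11 + 18)/6 = 72/6 = 12
te_C = (2 + 4·3 + 10)/6 = 24/6 = 4
te_D = (3 + 4·4 + 11)/6 = 30/6 = 5
te_E = (5 + 4·7 + 9)/6 = 42/6 = 7
te_F = (3 + 4·6 + 9)/6 = 36/6 = 6
te_G = (1 + 4·4 + 7)/6 = 24/6 = 4
te_H = (1 + 4·7 + 19)/6 = 48/6 = 8

Forward pass:
ES_A = 0; EF_A = 14
ES_B = 0; EF_B = 12
ES_C = 12; EF_C = 12+4 = 16
ES_D = 12; EF_D = 12+5 = 17
ES_E = 14; EF_E = 14+7 = 21
ES_F = max(EF_C=16, EF_D=17) = 17; EF_F = 17+6 = 23
ES_G = max(EF_B=12, EF_E=21) = 21; EF_G = 21+4 = 25
ES_H = max(EF_B=12, EF_F=23, EF_G=25) = 25; EF_H = 25+8 = 33
Expected project duration μ = 33 days. Critical path: A → E → G → H.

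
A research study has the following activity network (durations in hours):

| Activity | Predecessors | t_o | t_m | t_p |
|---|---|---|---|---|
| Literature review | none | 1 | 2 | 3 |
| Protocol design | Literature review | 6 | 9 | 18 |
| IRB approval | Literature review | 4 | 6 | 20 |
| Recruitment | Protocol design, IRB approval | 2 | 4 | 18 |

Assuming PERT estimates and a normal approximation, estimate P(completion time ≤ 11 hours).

0.018

te_Literature review = (1 + 4·2 + 3)/6 = 12/6 = 2; σ²_Literature review = ((3−1)/6)² = 0.111
te_Protocol design = (6 + 4·9 + 18)/6 = 60/6 = 10; σ²_Protocol design = ((18−6)/6)² = 4.000
te_IRB approval = (4 + 4·6 + 20)/6 = 48/6 = 8; σ²_IRB approval = ((20−4)/6)² = 7.111
te_Recruitment = (2 + 4·4 + 18)/6 = 36/6 = 6; σ²_Recruitment = ((18−2)/6)² = 7.111

Forward pass:
ES_Literature review = 0; EF_Literature review = 2
ES_Protocol design = 2; EF_Protocol design = 2+10 = 12
ES_IRB approval = 2; EF_IRB approval = 2+8 = 10
ES_Recruitment = max(EF_Protocol design=12, EF_IRB approval=10) = 12; EF_Recruitment = 12+6 = 18
Expected project duration μ = 18 hours. Critical path: Literature review → Protocol design → Recruitment.

Variance along critical path = 0.111 + 4.000 + 7.111 = 11.222; σ = √11.222 = 3.350 hours.
Z = (11 − 18) / 3.350 = -2.090
P(T ≤ 11) = Φ(-2.090) ≈ 0.018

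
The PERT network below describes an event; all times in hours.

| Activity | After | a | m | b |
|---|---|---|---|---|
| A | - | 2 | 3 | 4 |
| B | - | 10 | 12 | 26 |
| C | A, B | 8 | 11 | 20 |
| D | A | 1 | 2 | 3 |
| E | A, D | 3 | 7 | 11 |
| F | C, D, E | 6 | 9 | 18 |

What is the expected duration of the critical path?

te_A = (2 + 4·3 + 4)/6 = 18/6 = 3
te_B = (10 + 4·12 + 26)/6 = 84/6 = 14
te_C = (8 + 4·11 + 20)/6 = 72/6 = 12
te_D = (1 + 4·2 + 3)/6 = 12/6 = 2
te_E = (3 + 4·7 + 11)/6 = 42/6 = 7
te_F = (6 + 4·9 + 18)/6 = 60/6 = 10

Forward pass:
ES_A = 0; EF_A = 3
ES_B = 0; EF_B = 14
ES_C = max(EF_A=3, EF_B=14) = 14; EF_C = 14+12 = 26
ES_D = 3; EF_D = 3+2 = 5
ES_E = max(EF_A=3, EF_D=5) = 5; EF_E = 5+7 = 12
ES_F = max(EF_C=26, EF_D=5, EF_E=12) = 26; EF_F = 26+10 = 36
Expected project duration μ = 36 hours. Critical path: B → C → F.

36 hours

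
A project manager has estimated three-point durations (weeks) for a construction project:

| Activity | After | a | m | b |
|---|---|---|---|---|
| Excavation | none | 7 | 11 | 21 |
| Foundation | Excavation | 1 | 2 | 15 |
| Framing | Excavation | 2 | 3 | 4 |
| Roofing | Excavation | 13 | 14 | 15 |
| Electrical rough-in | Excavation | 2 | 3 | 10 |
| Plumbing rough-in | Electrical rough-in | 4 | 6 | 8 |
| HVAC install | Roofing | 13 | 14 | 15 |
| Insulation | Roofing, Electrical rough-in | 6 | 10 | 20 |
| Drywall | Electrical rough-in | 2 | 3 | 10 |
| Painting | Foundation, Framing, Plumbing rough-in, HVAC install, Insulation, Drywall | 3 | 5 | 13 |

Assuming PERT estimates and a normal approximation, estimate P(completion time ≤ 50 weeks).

te_Excavation = (7 + 4·11 + 21)/6 = 72/6 = 12; σ²_Excavation = ((21−7)/6)² = 5.444
te_Foundation = (1 + 4·2 + 15)/6 = 24/6 = 4; σ²_Foundation = ((15−1)/6)² = 5.444
te_Framing = (2 + 4·3 + 4)/6 = 18/6 = 3; σ²_Framing = ((4−2)/6)² = 0.111
te_Roofing = (13 + 4·14 + 15)/6 = 84/6 = 14; σ²_Roofing = ((15−13)/6)² = 0.111
te_Electrical rough-in = (2 + 4·3 + 10)/6 = 24/6 = 4; σ²_Electrical rough-in = ((10−2)/6)² = 1.778
te_Plumbing rough-in = (4 + 4·6 + 8)/6 = 36/6 = 6; σ²_Plumbing rough-in = ((8−4)/6)² = 0.444
te_HVAC install = (13 + 4·14 + 15)/6 = 84/6 = 14; σ²_HVAC install = ((15−13)/6)² = 0.111
te_Insulation = (6 + 4·10 + 20)/6 = 66/6 = 11; σ²_Insulation = ((20−6)/6)² = 5.444
te_Drywall = (2 + 4·3 + 10)/6 = 24/6 = 4; σ²_Drywall = ((10−2)/6)² = 1.778
te_Painting = (3 + 4·5 + 13)/6 = 36/6 = 6; σ²_Painting = ((13−3)/6)² = 2.778

Forward pass:
ES_Excavation = 0; EF_Excavation = 12
ES_Foundation = 12; EF_Foundation = 12+4 = 16
ES_Framing = 12; EF_Framing = 12+3 = 15
ES_Roofing = 12; EF_Roofing = 12+14 = 26
ES_Electrical rough-in = 12; EF_Electrical rough-in = 12+4 = 16
ES_Plumbing rough-in = 16; EF_Plumbing rough-in = 16+6 = 22
ES_HVAC install = 26; EF_HVAC install = 26+14 = 40
ES_Insulation = max(EF_Roofing=26, EF_Electrical rough-in=16) = 26; EF_Insulation = 26+11 = 37
ES_Drywall = 16; EF_Drywall = 16+4 = 20
ES_Painting = max(EF_Foundation=16, EF_Framing=15, EF_Plumbing rough-in=22, EF_HVAC install=40, EF_Insulation=37, EF_Drywall=20) = 40; EF_Painting = 40+6 = 46
Expected project duration μ = 46 weeks. Critical path: Excavation → Roofing → HVAC install → Painting.

Variance along critical path = 5.444 + 0.111 + 0.111 + 2.778 = 8.444; σ = √8.444 = 2.906 weeks.
Z = (50 − 46) / 2.906 = 1.376
P(T ≤ 50) = Φ(1.376) ≈ 0.916

0.916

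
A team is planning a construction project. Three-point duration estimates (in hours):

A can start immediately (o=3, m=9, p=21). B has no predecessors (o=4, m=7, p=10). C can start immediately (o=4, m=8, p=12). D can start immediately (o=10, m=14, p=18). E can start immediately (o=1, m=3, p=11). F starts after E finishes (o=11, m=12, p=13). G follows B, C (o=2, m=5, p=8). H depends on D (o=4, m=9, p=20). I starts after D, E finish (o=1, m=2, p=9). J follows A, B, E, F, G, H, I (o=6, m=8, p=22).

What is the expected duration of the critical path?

te_A = (3 + 4·9 + 21)/6 = 60/6 = 10
te_B = (4 + 4·7 + 10)/6 = 42/6 = 7
te_C = (4 + 4·8 + 12)/6 = 48/6 = 8
te_D = (10 + 4·14 + 18)/6 = 84/6 = 14
te_E = (1 + 4·3 + 11)/6 = 24/6 = 4
te_F = (11 + 4·12 + 13)/6 = 72/6 = 12
te_G = (2 + 4·5 + 8)/6 = 30/6 = 5
te_H = (4 + 4·9 + 20)/6 = 60/6 = 10
te_I = (1 + 4·2 + 9)/6 = 18/6 = 3
te_J = (6 + 4·8 + 22)/6 = 60/6 = 10

Forward pass:
ES_A = 0; EF_A = 10
ES_B = 0; EF_B = 7
ES_C = 0; EF_C = 8
ES_D = 0; EF_D = 14
ES_E = 0; EF_E = 4
ES_F = 4; EF_F = 4+12 = 16
ES_G = max(EF_B=7, EF_C=8) = 8; EF_G = 8+5 = 13
ES_H = 14; EF_H = 14+10 = 24
ES_I = max(EF_D=14, EF_E=4) = 14; EF_I = 14+3 = 17
ES_J = max(EF_A=10, EF_B=7, EF_E=4, EF_F=16, EF_G=13, EF_H=24, EF_I=17) = 24; EF_J = 24+10 = 34
Expected project duration μ = 34 hours. Critical path: D → H → J.

34 hours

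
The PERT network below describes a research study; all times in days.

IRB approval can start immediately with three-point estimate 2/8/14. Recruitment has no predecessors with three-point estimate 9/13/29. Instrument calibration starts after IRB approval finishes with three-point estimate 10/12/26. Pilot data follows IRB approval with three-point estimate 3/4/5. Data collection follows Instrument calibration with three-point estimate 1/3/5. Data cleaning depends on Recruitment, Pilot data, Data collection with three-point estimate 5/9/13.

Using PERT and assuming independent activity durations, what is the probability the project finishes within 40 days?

te_IRB approval = (2 + 4·8 + 14)/6 = 48/6 = 8; σ²_IRB approval = ((14−2)/6)² = 4.000
te_Recruitment = (9 + 4·13 + 29)/6 = 90/6 = 15; σ²_Recruitment = ((29−9)/6)² = 11.111
te_Instrument calibration = (10 + 4·12 + 26)/6 = 84/6 = 14; σ²_Instrument calibration = ((26−10)/6)² = 7.111
te_Pilot data = (3 + 4·4 + 5)/6 = 24/6 = 4; σ²_Pilot data = ((5−3)/6)² = 0.111
te_Data collection = (1 + 4·3 + 5)/6 = 18/6 = 3; σ²_Data collection = ((5−1)/6)² = 0.444
te_Data cleaning = (5 + 4·9 + 13)/6 = 54/6 = 9; σ²_Data cleaning = ((13−5)/6)² = 1.778

Forward pass:
ES_IRB approval = 0; EF_IRB approval = 8
ES_Recruitment = 0; EF_Recruitment = 15
ES_Instrument calibration = 8; EF_Instrument calibration = 8+14 = 22
ES_Pilot data = 8; EF_Pilot data = 8+4 = 12
ES_Data collection = 22; EF_Data collection = 22+3 = 25
ES_Data cleaning = max(EF_Recruitment=15, EF_Pilot data=12, EF_Data collection=25) = 25; EF_Data cleaning = 25+9 = 34
Expected project duration μ = 34 days. Critical path: IRB approval → Instrument calibration → Data collection → Data cleaning.

Variance along critical path = 4.000 + 7.111 + 0.444 + 1.778 = 13.333; σ = √13.333 = 3.651 days.
Z = (40 − 34) / 3.651 = 1.643
P(T ≤ 40) = Φ(1.643) ≈ 0.950

0.950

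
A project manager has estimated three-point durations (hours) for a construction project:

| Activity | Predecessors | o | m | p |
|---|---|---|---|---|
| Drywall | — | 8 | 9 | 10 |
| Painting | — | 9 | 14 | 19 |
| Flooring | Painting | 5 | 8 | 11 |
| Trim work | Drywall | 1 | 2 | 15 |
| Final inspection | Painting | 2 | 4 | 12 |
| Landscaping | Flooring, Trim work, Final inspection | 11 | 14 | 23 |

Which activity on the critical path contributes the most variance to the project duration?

te_Drywall = (8 + 4·9 + 10)/6 = 54/6 = 9; σ²_Drywall = ((10−8)/6)² = 0.111
te_Painting = (9 + 4·14 + 19)/6 = 84/6 = 14; σ²_Painting = ((19−9)/6)² = 2.778
te_Flooring = (5 + 4·8 + 11)/6 = 48/6 = 8; σ²_Flooring = ((11−5)/6)² = 1.000
te_Trim work = (1 + 4·2 + 15)/6 = 24/6 = 4; σ²_Trim work = ((15−1)/6)² = 5.444
te_Final inspection = (2 + 4·4 + 12)/6 = 30/6 = 5; σ²_Final inspection = ((12−2)/6)² = 2.778
te_Landscaping = (11 + 4·14 + 23)/6 = 90/6 = 15; σ²_Landscaping = ((23−11)/6)² = 4.000

Forward pass:
ES_Drywall = 0; EF_Drywall = 9
ES_Painting = 0; EF_Painting = 14
ES_Flooring = 14; EF_Flooring = 14+8 = 22
ES_Trim work = 9; EF_Trim work = 9+4 = 13
ES_Final inspection = 14; EF_Final inspection = 14+5 = 19
ES_Landscaping = max(EF_Flooring=22, EF_Trim work=13, EF_Final inspection=19) = 22; EF_Landscaping = 22+15 = 37
Expected project duration μ = 37 hours. Critical path: Painting → Flooring → Landscaping.

Variances on critical path: σ²_Painting=2.778, σ²_Flooring=1.000, σ²_Landscaping=4.000.
Largest is σ²_Landscaping = 4.000.

Landscaping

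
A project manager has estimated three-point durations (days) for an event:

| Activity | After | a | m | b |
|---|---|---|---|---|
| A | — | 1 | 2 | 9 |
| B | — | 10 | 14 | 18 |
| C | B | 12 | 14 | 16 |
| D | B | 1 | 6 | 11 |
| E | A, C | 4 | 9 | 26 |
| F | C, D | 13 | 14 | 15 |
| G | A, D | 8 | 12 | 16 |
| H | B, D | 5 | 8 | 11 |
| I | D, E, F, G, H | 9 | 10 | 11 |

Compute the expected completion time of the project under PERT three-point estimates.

te_A = (1 + 4·2 + 9)/6 = 18/6 = 3
te_B = (10 + 4·14 + 18)/6 = 84/6 = 14
te_C = (12 + 4·14 + 16)/6 = 84/6 = 14
te_D = (1 + 4·6 + 11)/6 = 36/6 = 6
te_E = (4 + 4·9 + 26)/6 = 66/6 = 11
te_F = (13 + 4·14 + 15)/6 = 84/6 = 14
te_G = (8 + 4·12 + 16)/6 = 72/6 = 12
te_H = (5 + 4·8 + 11)/6 = 48/6 = 8
te_I = (9 + 4·10 + 11)/6 = 60/6 = 10

Forward pass:
ES_A = 0; EF_A = 3
ES_B = 0; EF_B = 14
ES_C = 14; EF_C = 14+14 = 28
ES_D = 14; EF_D = 14+6 = 20
ES_E = max(EF_A=3, EF_C=28) = 28; EF_E = 28+11 = 39
ES_F = max(EF_C=28, EF_D=20) = 28; EF_F = 28+14 = 42
ES_G = max(EF_A=3, EF_D=20) = 20; EF_G = 20+12 = 32
ES_H = max(EF_B=14, EF_D=20) = 20; EF_H = 20+8 = 28
ES_I = max(EF_D=20, EF_E=39, EF_F=42, EF_G=32, EF_H=28) = 42; EF_I = 42+10 = 52
Expected project duration μ = 52 days. Critical path: B → C → F → I.

52 days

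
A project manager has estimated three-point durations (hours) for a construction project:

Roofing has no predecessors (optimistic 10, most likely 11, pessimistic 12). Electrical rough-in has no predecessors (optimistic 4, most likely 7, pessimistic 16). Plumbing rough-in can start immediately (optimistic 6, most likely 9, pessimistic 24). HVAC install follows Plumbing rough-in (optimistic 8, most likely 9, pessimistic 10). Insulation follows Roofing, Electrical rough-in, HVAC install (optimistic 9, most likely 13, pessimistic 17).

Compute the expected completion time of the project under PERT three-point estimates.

33 hours

te_Roofing = (10 + 4·11 + 12)/6 = 66/6 = 11
te_Electrical rough-in = (4 + 4·7 + 16)/6 = 48/6 = 8
te_Plumbing rough-in = (6 + 4·9 + 24)/6 = 66/6 = 11
te_HVAC install = (8 + 4·9 + 10)/6 = 54/6 = 9
te_Insulation = (9 + 4·13 + 17)/6 = 78/6 = 13

Forward pass:
ES_Roofing = 0; EF_Roofing = 11
ES_Electrical rough-in = 0; EF_Electrical rough-in = 8
ES_Plumbing rough-in = 0; EF_Plumbing rough-in = 11
ES_HVAC install = 11; EF_HVAC install = 11+9 = 20
ES_Insulation = max(EF_Roofing=11, EF_Electrical rough-in=8, EF_HVAC install=20) = 20; EF_Insulation = 20+13 = 33
Expected project duration μ = 33 hours. Critical path: Plumbing rough-in → HVAC install → Insulation.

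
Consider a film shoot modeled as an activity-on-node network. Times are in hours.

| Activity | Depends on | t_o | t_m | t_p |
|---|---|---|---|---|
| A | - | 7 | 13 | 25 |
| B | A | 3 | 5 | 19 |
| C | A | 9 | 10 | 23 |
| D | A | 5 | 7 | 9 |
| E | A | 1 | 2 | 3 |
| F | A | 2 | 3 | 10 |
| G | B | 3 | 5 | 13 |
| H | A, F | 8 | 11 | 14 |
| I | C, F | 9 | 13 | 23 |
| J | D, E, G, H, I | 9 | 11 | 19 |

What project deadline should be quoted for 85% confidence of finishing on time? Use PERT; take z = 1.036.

te_A = (7 + 4·13 + 25)/6 = 84/6 = 14; σ²_A = ((25−7)/6)² = 9.000
te_B = (3 + 4·5 + 19)/6 = 42/6 = 7; σ²_B = ((19−3)/6)² = 7.111
te_C = (9 + 4·10 + 23)/6 = 72/6 = 12; σ²_C = ((23−9)/6)² = 5.444
te_D = (5 + 4·7 + 9)/6 = 42/6 = 7; σ²_D = ((9−5)/6)² = 0.444
te_E = (1 + 4·2 + 3)/6 = 12/6 = 2; σ²_E = ((3−1)/6)² = 0.111
te_F = (2 + 4·3 + 10)/6 = 24/6 = 4; σ²_F = ((10−2)/6)² = 1.778
te_G = (3 + 4·5 + 13)/6 = 36/6 = 6; σ²_G = ((13−3)/6)² = 2.778
te_H = (8 + 4·11 + 14)/6 = 66/6 = 11; σ²_H = ((14−8)/6)² = 1.000
te_I = (9 + 4·13 + 23)/6 = 84/6 = 14; σ²_I = ((23−9)/6)² = 5.444
te_J = (9 + 4·11 + 19)/6 = 72/6 = 12; σ²_J = ((19−9)/6)² = 2.778

Forward pass:
ES_A = 0; EF_A = 14
ES_B = 14; EF_B = 14+7 = 21
ES_C = 14; EF_C = 14+12 = 26
ES_D = 14; EF_D = 14+7 = 21
ES_E = 14; EF_E = 14+2 = 16
ES_F = 14; EF_F = 14+4 = 18
ES_G = 21; EF_G = 21+6 = 27
ES_H = max(EF_A=14, EF_F=18) = 18; EF_H = 18+11 = 29
ES_I = max(EF_C=26, EF_F=18) = 26; EF_I = 26+14 = 40
ES_J = max(EF_D=21, EF_E=16, EF_G=27, EF_H=29, EF_I=40) = 40; EF_J = 40+12 = 52
Expected project duration μ = 52 hours. Critical path: A → C → I → J.

Variance along critical path = 9.000 + 5.444 + 5.444 + 2.778 = 22.667; σ = 4.761 hours.
D = μ + z·σ = 52 + 1.036·4.761 = 56.9 hours

56.9 hours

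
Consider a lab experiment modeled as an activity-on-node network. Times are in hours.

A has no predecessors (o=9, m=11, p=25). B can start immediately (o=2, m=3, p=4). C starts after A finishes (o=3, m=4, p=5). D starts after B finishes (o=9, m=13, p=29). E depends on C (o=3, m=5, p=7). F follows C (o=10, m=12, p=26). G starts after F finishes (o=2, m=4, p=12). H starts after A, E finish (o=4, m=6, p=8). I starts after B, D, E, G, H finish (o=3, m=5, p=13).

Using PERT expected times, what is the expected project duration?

42 hours

te_A = (9 + 4·11 + 25)/6 = 78/6 = 13
te_B = (2 + 4·3 + 4)/6 = 18/6 = 3
te_C = (3 + 4·4 + 5)/6 = 24/6 = 4
te_D = (9 + 4·13 + 29)/6 = 90/6 = 15
te_E = (3 + 4·5 + 7)/6 = 30/6 = 5
te_F = (10 + 4·12 + 26)/6 = 84/6 = 14
te_G = (2 + 4·4 + 12)/6 = 30/6 = 5
te_H = (4 + 4·6 + 8)/6 = 36/6 = 6
te_I = (3 + 4·5 + 13)/6 = 36/6 = 6

Forward pass:
ES_A = 0; EF_A = 13
ES_B = 0; EF_B = 3
ES_C = 13; EF_C = 13+4 = 17
ES_D = 3; EF_D = 3+15 = 18
ES_E = 17; EF_E = 17+5 = 22
ES_F = 17; EF_F = 17+14 = 31
ES_G = 31; EF_G = 31+5 = 36
ES_H = max(EF_A=13, EF_E=22) = 22; EF_H = 22+6 = 28
ES_I = max(EF_B=3, EF_D=18, EF_E=22, EF_G=36, EF_H=28) = 36; EF_I = 36+6 = 42
Expected project duration μ = 42 hours. Critical path: A → C → F → G → I.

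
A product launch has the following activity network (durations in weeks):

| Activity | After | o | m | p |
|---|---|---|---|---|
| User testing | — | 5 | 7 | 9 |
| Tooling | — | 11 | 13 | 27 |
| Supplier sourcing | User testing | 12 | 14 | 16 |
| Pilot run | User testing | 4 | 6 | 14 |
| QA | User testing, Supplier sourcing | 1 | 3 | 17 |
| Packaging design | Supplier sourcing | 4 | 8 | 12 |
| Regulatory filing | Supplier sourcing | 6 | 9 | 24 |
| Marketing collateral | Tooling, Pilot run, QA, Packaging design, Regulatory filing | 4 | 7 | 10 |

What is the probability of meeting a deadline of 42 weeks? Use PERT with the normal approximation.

0.818

te_User testing = (5 + 4·7 + 9)/6 = 42/6 = 7; σ²_User testing = ((9−5)/6)² = 0.444
te_Tooling = (11 + 4·13 + 27)/6 = 90/6 = 15; σ²_Tooling = ((27−11)/6)² = 7.111
te_Supplier sourcing = (12 + 4·14 + 16)/6 = 84/6 = 14; σ²_Supplier sourcing = ((16−12)/6)² = 0.444
te_Pilot run = (4 + 4·6 + 14)/6 = 42/6 = 7; σ²_Pilot run = ((14−4)/6)² = 2.778
te_QA = (1 + 4·3 + 17)/6 = 30/6 = 5; σ²_QA = ((17−1)/6)² = 7.111
te_Packaging design = (4 + 4·8 + 12)/6 = 48/6 = 8; σ²_Packaging design = ((12−4)/6)² = 1.778
te_Regulatory filing = (6 + 4·9 + 24)/6 = 66/6 = 11; σ²_Regulatory filing = ((24−6)/6)² = 9.000
te_Marketing collateral = (4 + 4·7 + 10)/6 = 42/6 = 7; σ²_Marketing collateral = ((10−4)/6)² = 1.000

Forward pass:
ES_User testing = 0; EF_User testing = 7
ES_Tooling = 0; EF_Tooling = 15
ES_Supplier sourcing = 7; EF_Supplier sourcing = 7+14 = 21
ES_Pilot run = 7; EF_Pilot run = 7+7 = 14
ES_QA = max(EF_User testing=7, EF_Supplier sourcing=21) = 21; EF_QA = 21+5 = 26
ES_Packaging design = 21; EF_Packaging design = 21+8 = 29
ES_Regulatory filing = 21; EF_Regulatory filing = 21+11 = 32
ES_Marketing collateral = max(EF_Tooling=15, EF_Pilot run=14, EF_QA=26, EF_Packaging design=29, EF_Regulatory filing=32) = 32; EF_Marketing collateral = 32+7 = 39
Expected project duration μ = 39 weeks. Critical path: User testing → Supplier sourcing → Regulatory filing → Marketing collateral.

Variance along critical path = 0.444 + 0.444 + 9.000 + 1.000 = 10.889; σ = √10.889 = 3.300 weeks.
Z = (42 − 39) / 3.300 = 0.909
P(T ≤ 42) = Φ(0.909) ≈ 0.818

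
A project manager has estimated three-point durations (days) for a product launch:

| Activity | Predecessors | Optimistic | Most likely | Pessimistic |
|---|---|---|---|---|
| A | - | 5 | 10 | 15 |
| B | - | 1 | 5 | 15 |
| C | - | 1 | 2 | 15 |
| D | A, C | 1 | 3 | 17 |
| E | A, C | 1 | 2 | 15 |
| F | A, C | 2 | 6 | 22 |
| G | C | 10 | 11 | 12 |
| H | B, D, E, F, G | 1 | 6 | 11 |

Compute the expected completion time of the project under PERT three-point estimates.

te_A = (5 + 4·10 + 15)/6 = 60/6 = 10
te_B = (1 + 4·5 + 15)/6 = 36/6 = 6
te_C = (1 + 4·2 + 15)/6 = 24/6 = 4
te_D = (1 + 4·3 + 17)/6 = 30/6 = 5
te_E = (1 + 4·2 + 15)/6 = 24/6 = 4
te_F = (2 + 4·6 + 22)/6 = 48/6 = 8
te_G = (10 + 4·11 + 12)/6 = 66/6 = 11
te_H = (1 + 4·6 + 11)/6 = 36/6 = 6

Forward pass:
ES_A = 0; EF_A = 10
ES_B = 0; EF_B = 6
ES_C = 0; EF_C = 4
ES_D = max(EF_A=10, EF_C=4) = 10; EF_D = 10+5 = 15
ES_E = max(EF_A=10, EF_C=4) = 10; EF_E = 10+4 = 14
ES_F = max(EF_A=10, EF_C=4) = 10; EF_F = 10+8 = 18
ES_G = 4; EF_G = 4+11 = 15
ES_H = max(EF_B=6, EF_D=15, EF_E=14, EF_F=18, EF_G=15) = 18; EF_H = 18+6 = 24
Expected project duration μ = 24 days. Critical path: A → F → H.

24 days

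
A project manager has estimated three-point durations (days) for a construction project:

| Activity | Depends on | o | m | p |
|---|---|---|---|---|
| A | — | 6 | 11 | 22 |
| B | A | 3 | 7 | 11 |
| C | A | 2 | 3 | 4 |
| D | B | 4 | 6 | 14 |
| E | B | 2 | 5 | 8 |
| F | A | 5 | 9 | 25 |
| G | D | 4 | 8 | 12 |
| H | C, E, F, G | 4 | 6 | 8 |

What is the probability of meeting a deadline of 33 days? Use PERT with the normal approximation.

te_A = (6 + 4·11 + 22)/6 = 72/6 = 12; σ²_A = ((22−6)/6)² = 7.111
te_B = (3 + 4·7 + 11)/6 = 42/6 = 7; σ²_B = ((11−3)/6)² = 1.778
te_C = (2 + 4·3 + 4)/6 = 18/6 = 3; σ²_C = ((4−2)/6)² = 0.111
te_D = (4 + 4·6 + 14)/6 = 42/6 = 7; σ²_D = ((14−4)/6)² = 2.778
te_E = (2 + 4·5 + 8)/6 = 30/6 = 5; σ²_E = ((8−2)/6)² = 1.000
te_F = (5 + 4·9 + 25)/6 = 66/6 = 11; σ²_F = ((25−5)/6)² = 11.111
te_G = (4 + 4·8 + 12)/6 = 48/6 = 8; σ²_G = ((12−4)/6)² = 1.778
te_H = (4 + 4·6 + 8)/6 = 36/6 = 6; σ²_H = ((8−4)/6)² = 0.444

Forward pass:
ES_A = 0; EF_A = 12
ES_B = 12; EF_B = 12+7 = 19
ES_C = 12; EF_C = 12+3 = 15
ES_D = 19; EF_D = 19+7 = 26
ES_E = 19; EF_E = 19+5 = 24
ES_F = 12; EF_F = 12+11 = 23
ES_G = 26; EF_G = 26+8 = 34
ES_H = max(EF_C=15, EF_E=24, EF_F=23, EF_G=34) = 34; EF_H = 34+6 = 40
Expected project duration μ = 40 days. Critical path: A → B → D → G → H.

Variance along critical path = 7.111 + 1.778 + 2.778 + 1.778 + 0.444 = 13.889; σ = √13.889 = 3.727 days.
Z = (33 − 40) / 3.727 = -1.878
P(T ≤ 33) = Φ(-1.878) ≈ 0.030

0.030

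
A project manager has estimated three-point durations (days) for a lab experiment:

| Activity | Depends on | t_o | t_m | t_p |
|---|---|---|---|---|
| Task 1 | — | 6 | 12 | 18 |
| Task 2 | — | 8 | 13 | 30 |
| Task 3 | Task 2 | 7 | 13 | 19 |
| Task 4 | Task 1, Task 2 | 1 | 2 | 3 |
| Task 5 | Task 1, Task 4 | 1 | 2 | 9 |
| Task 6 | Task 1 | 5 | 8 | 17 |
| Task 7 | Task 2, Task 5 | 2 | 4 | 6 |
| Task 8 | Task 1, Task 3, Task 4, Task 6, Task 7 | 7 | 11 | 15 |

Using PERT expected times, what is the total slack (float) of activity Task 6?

te_Task 1 = (6 + 4·12 + 18)/6 = 72/6 = 12
te_Task 2 = (8 + 4·13 + 30)/6 = 90/6 = 15
te_Task 3 = (7 + 4·13 + 19)/6 = 78/6 = 13
te_Task 4 = (1 + 4·2 + 3)/6 = 12/6 = 2
te_Task 5 = (1 + 4·2 + 9)/6 = 18/6 = 3
te_Task 6 = (5 + 4·8 + 17)/6 = 54/6 = 9
te_Task 7 = (2 + 4·4 + 6)/6 = 24/6 = 4
te_Task 8 = (7 + 4·11 + 15)/6 = 66/6 = 11

Forward pass:
ES_Task 1 = 0; EF_Task 1 = 12
ES_Task 2 = 0; EF_Task 2 = 15
ES_Task 3 = 15; EF_Task 3 = 15+13 = 28
ES_Task 4 = max(EF_Task 1=12, EF_Task 2=15) = 15; EF_Task 4 = 15+2 = 17
ES_Task 5 = max(EF_Task 1=12, EF_Task 4=17) = 17; EF_Task 5 = 17+3 = 20
ES_Task 6 = 12; EF_Task 6 = 12+9 = 21
ES_Task 7 = max(EF_Task 2=15, EF_Task 5=20) = 20; EF_Task 7 = 20+4 = 24
ES_Task 8 = max(EF_Task 1=12, EF_Task 3=28, EF_Task 4=17, EF_Task 6=21, EF_Task 7=24) = 28; EF_Task 8 = 28+11 = 39
Expected project duration μ = 39 days. Critical path: Task 2 → Task 3 → Task 8.

Backward pass:
LF_Task 8 = 39; LS_Task 8 = 39−11 = 28
LF_Task 7 = LS_Task 8 = 28; LS_Task 7 = 28−4 = 24
LF_Task 6 = LS_Task 8 = 28; LS_Task 6 = 28−9 = 19
LF_Task 5 = LS_Task 7 = 24; LS_Task 5 = 24−3 = 21
LF_Task 4 = min(LS_Task 5=21, LS_Task 8=28) = 21; LS_Task 4 = 21−2 = 19
LF_Task 3 = LS_Task 8 = 28; LS_Task 3 = 28−13 = 15
LF_Task 2 = min(LS_Task 3=15, LS_Task 4=19, LS_Task 7=24) = 15; LS_Task 2 = 15−15 = 0
LF_Task 1 = min(LS_Task 4=19, LS_Task 5=21, LS_Task 6=19, LS_Task 8=28) = 19; LS_Task 1 = 19−12 = 7
Slack_Task 6 = LS_Task 6 − ES_Task 6 = 19 − 12 = 7

7 days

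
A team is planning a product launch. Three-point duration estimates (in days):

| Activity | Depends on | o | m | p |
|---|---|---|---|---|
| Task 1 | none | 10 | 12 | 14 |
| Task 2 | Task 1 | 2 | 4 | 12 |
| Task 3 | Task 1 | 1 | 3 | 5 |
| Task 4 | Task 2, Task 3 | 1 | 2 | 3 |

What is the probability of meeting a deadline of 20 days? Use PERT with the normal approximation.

0.708

te_Task 1 = (10 + 4·12 + 14)/6 = 72/6 = 12; σ²_Task 1 = ((14−10)/6)² = 0.444
te_Task 2 = (2 + 4·4 + 12)/6 = 30/6 = 5; σ²_Task 2 = ((12−2)/6)² = 2.778
te_Task 3 = (1 + 4·3 + 5)/6 = 18/6 = 3; σ²_Task 3 = ((5−1)/6)² = 0.444
te_Task 4 = (1 + 4·2 + 3)/6 = 12/6 = 2; σ²_Task 4 = ((3−1)/6)² = 0.111

Forward pass:
ES_Task 1 = 0; EF_Task 1 = 12
ES_Task 2 = 12; EF_Task 2 = 12+5 = 17
ES_Task 3 = 12; EF_Task 3 = 12+3 = 15
ES_Task 4 = max(EF_Task 2=17, EF_Task 3=15) = 17; EF_Task 4 = 17+2 = 19
Expected project duration μ = 19 days. Critical path: Task 1 → Task 2 → Task 4.

Variance along critical path = 0.444 + 2.778 + 0.111 = 3.333; σ = √3.333 = 1.826 days.
Z = (20 − 19) / 1.826 = 0.548
P(T ≤ 20) = Φ(0.548) ≈ 0.708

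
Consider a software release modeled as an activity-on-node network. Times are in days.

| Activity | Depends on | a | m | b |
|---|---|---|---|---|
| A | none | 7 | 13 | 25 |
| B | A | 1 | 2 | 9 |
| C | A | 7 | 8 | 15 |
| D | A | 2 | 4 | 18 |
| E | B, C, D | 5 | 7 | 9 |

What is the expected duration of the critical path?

30 days

te_A = (7 + 4·13 + 25)/6 = 84/6 = 14
te_B = (1 + 4·2 + 9)/6 = 18/6 = 3
te_C = (7 + 4·8 + 15)/6 = 54/6 = 9
te_D = (2 + 4·4 + 18)/6 = 36/6 = 6
te_E = (5 + 4·7 + 9)/6 = 42/6 = 7

Forward pass:
ES_A = 0; EF_A = 14
ES_B = 14; EF_B = 14+3 = 17
ES_C = 14; EF_C = 14+9 = 23
ES_D = 14; EF_D = 14+6 = 20
ES_E = max(EF_B=17, EF_C=23, EF_D=20) = 23; EF_E = 23+7 = 30
Expected project duration μ = 30 days. Critical path: A → C → E.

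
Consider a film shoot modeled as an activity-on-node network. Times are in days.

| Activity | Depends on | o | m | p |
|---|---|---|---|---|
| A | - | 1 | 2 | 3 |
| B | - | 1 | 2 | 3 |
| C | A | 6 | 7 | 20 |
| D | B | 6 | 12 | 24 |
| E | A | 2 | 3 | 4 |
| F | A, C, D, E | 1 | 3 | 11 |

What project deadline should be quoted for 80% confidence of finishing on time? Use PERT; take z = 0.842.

21.9 days

te_A = (1 + 4·2 + 3)/6 = 12/6 = 2; σ²_A = ((3−1)/6)² = 0.111
te_B = (1 + 4·2 + 3)/6 = 12/6 = 2; σ²_B = ((3−1)/6)² = 0.111
te_C = (6 + 4·7 + 20)/6 = 54/6 = 9; σ²_C = ((20−6)/6)² = 5.444
te_D = (6 + 4·12 + 24)/6 = 78/6 = 13; σ²_D = ((24−6)/6)² = 9.000
te_E = (2 + 4·3 + 4)/6 = 18/6 = 3; σ²_E = ((4−2)/6)² = 0.111
te_F = (1 + 4·3 + 11)/6 = 24/6 = 4; σ²_F = ((11−1)/6)² = 2.778

Forward pass:
ES_A = 0; EF_A = 2
ES_B = 0; EF_B = 2
ES_C = 2; EF_C = 2+9 = 11
ES_D = 2; EF_D = 2+13 = 15
ES_E = 2; EF_E = 2+3 = 5
ES_F = max(EF_A=2, EF_C=11, EF_D=15, EF_E=5) = 15; EF_F = 15+4 = 19
Expected project duration μ = 19 days. Critical path: B → D → F.

Variance along critical path = 0.111 + 9.000 + 2.778 = 11.889; σ = 3.448 days.
D = μ + z·σ = 19 + 0.842·3.448 = 21.9 days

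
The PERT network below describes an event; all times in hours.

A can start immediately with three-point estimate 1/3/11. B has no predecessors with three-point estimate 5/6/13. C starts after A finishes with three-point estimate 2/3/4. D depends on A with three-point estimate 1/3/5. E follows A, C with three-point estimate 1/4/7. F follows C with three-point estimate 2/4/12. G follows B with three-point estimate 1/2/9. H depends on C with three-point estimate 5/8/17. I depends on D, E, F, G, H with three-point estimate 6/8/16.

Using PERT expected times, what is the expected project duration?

te_A = (1 + 4·3 + 11)/6 = 24/6 = 4
te_B = (5 + 4·6 + 13)/6 = 42/6 = 7
te_C = (2 + 4·3 + 4)/6 = 18/6 = 3
te_D = (1 + 4·3 + 5)/6 = 18/6 = 3
te_E = (1 + 4·4 + 7)/6 = 24/6 = 4
te_F = (2 + 4·4 + 12)/6 = 30/6 = 5
te_G = (1 + 4·2 + 9)/6 = 18/6 = 3
te_H = (5 + 4·8 + 17)/6 = 54/6 = 9
te_I = (6 + 4·8 + 16)/6 = 54/6 = 9

Forward pass:
ES_A = 0; EF_A = 4
ES_B = 0; EF_B = 7
ES_C = 4; EF_C = 4+3 = 7
ES_D = 4; EF_D = 4+3 = 7
ES_E = max(EF_A=4, EF_C=7) = 7; EF_E = 7+4 = 11
ES_F = 7; EF_F = 7+5 = 12
ES_G = 7; EF_G = 7+3 = 10
ES_H = 7; EF_H = 7+9 = 16
ES_I = max(EF_D=7, EF_E=11, EF_F=12, EF_G=10, EF_H=16) = 16; EF_I = 16+9 = 25
Expected project duration μ = 25 hours. Critical path: A → C → H → I.

25 hours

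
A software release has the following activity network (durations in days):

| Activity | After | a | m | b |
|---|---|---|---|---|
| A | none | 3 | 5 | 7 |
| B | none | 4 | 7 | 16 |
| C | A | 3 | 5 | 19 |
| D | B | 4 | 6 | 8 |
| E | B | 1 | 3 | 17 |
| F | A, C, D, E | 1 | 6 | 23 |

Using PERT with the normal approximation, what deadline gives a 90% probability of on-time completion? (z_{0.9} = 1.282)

27.4 days

te_A = (3 + 4·5 + 7)/6 = 30/6 = 5; σ²_A = ((7−3)/6)² = 0.444
te_B = (4 + 4·7 + 16)/6 = 48/6 = 8; σ²_B = ((16−4)/6)² = 4.000
te_C = (3 + 4·5 + 19)/6 = 42/6 = 7; σ²_C = ((19−3)/6)² = 7.111
te_D = (4 + 4·6 + 8)/6 = 36/6 = 6; σ²_D = ((8−4)/6)² = 0.444
te_E = (1 + 4·3 + 17)/6 = 30/6 = 5; σ²_E = ((17−1)/6)² = 7.111
te_F = (1 + 4·6 + 23)/6 = 48/6 = 8; σ²_F = ((23−1)/6)² = 13.444

Forward pass:
ES_A = 0; EF_A = 5
ES_B = 0; EF_B = 8
ES_C = 5; EF_C = 5+7 = 12
ES_D = 8; EF_D = 8+6 = 14
ES_E = 8; EF_E = 8+5 = 13
ES_F = max(EF_A=5, EF_C=12, EF_D=14, EF_E=13) = 14; EF_F = 14+8 = 22
Expected project duration μ = 22 days. Critical path: B → D → F.

Variance along critical path = 4.000 + 0.444 + 13.444 = 17.889; σ = 4.230 days.
D = μ + z·σ = 22 + 1.282·4.230 = 27.4 days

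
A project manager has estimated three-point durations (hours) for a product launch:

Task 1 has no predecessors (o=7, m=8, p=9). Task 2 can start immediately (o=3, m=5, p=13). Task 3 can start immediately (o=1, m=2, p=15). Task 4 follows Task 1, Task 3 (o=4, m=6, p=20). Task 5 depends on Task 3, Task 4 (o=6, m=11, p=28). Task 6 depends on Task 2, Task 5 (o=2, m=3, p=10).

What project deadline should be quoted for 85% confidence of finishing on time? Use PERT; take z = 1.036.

te_Task 1 = (7 + 4·8 + 9)/6 = 48/6 = 8; σ²_Task 1 = ((9−7)/6)² = 0.111
te_Task 2 = (3 + 4·5 + 13)/6 = 36/6 = 6; σ²_Task 2 = ((13−3)/6)² = 2.778
te_Task 3 = (1 + 4·2 + 15)/6 = 24/6 = 4; σ²_Task 3 = ((15−1)/6)² = 5.444
te_Task 4 = (4 + 4·6 + 20)/6 = 48/6 = 8; σ²_Task 4 = ((20−4)/6)² = 7.111
te_Task 5 = (6 + 4·11 + 28)/6 = 78/6 = 13; σ²_Task 5 = ((28−6)/6)² = 13.444
te_Task 6 = (2 + 4·3 + 10)/6 = 24/6 = 4; σ²_Task 6 = ((10−2)/6)² = 1.778

Forward pass:
ES_Task 1 = 0; EF_Task 1 = 8
ES_Task 2 = 0; EF_Task 2 = 6
ES_Task 3 = 0; EF_Task 3 = 4
ES_Task 4 = max(EF_Task 1=8, EF_Task 3=4) = 8; EF_Task 4 = 8+8 = 16
ES_Task 5 = max(EF_Task 3=4, EF_Task 4=16) = 16; EF_Task 5 = 16+13 = 29
ES_Task 6 = max(EF_Task 2=6, EF_Task 5=29) = 29; EF_Task 6 = 29+4 = 33
Expected project duration μ = 33 hours. Critical path: Task 1 → Task 4 → Task 5 → Task 6.

Variance along critical path = 0.111 + 7.111 + 13.444 + 1.778 = 22.444; σ = 4.738 hours.
D = μ + z·σ = 33 + 1.036·4.738 = 37.9 hours

37.9 hours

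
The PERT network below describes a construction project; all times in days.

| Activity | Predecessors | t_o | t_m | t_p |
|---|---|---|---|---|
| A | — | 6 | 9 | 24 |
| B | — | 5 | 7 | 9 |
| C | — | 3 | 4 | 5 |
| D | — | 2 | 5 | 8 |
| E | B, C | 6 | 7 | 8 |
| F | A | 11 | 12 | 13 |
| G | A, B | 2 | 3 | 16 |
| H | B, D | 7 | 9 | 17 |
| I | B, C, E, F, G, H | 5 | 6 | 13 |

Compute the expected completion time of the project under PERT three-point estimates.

te_A = (6 + 4·9 + 24)/6 = 66/6 = 11
te_B = (5 + 4·7 + 9)/6 = 42/6 = 7
te_C = (3 + 4·4 + 5)/6 = 24/6 = 4
te_D = (2 + 4·5 + 8)/6 = 30/6 = 5
te_E = (6 + 4·7 + 8)/6 = 42/6 = 7
te_F = (11 + 4·12 + 13)/6 = 72/6 = 12
te_G = (2 + 4·3 + 16)/6 = 30/6 = 5
te_H = (7 + 4·9 + 17)/6 = 60/6 = 10
te_I = (5 + 4·6 + 13)/6 = 42/6 = 7

Forward pass:
ES_A = 0; EF_A = 11
ES_B = 0; EF_B = 7
ES_C = 0; EF_C = 4
ES_D = 0; EF_D = 5
ES_E = max(EF_B=7, EF_C=4) = 7; EF_E = 7+7 = 14
ES_F = 11; EF_F = 11+12 = 23
ES_G = max(EF_A=11, EF_B=7) = 11; EF_G = 11+5 = 16
ES_H = max(EF_B=7, EF_D=5) = 7; EF_H = 7+10 = 17
ES_I = max(EF_B=7, EF_C=4, EF_E=14, EF_F=23, EF_G=16, EF_H=17) = 23; EF_I = 23+7 = 30
Expected project duration μ = 30 days. Critical path: A → F → I.

30 days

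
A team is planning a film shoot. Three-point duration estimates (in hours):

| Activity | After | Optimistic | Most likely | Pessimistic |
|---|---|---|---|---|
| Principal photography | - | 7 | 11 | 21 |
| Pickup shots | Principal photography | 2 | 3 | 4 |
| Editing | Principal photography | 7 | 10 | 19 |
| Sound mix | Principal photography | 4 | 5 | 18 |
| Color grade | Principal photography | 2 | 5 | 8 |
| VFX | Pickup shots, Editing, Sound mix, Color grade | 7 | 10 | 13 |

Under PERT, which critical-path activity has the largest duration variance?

te_Principal photography = (7 + 4·11 + 21)/6 = 72/6 = 12; σ²_Principal photography = ((21−7)/6)² = 5.444
te_Pickup shots = (2 + 4·3 + 4)/6 = 18/6 = 3; σ²_Pickup shots = ((4−2)/6)² = 0.111
te_Editing = (7 + 4·10 + 19)/6 = 66/6 = 11; σ²_Editing = ((19−7)/6)² = 4.000
te_Sound mix = (4 + 4·5 + 18)/6 = 42/6 = 7; σ²_Sound mix = ((18−4)/6)² = 5.444
te_Color grade = (2 + 4·5 + 8)/6 = 30/6 = 5; σ²_Color grade = ((8−2)/6)² = 1.000
te_VFX = (7 + 4·10 + 13)/6 = 60/6 = 10; σ²_VFX = ((13−7)/6)² = 1.000

Forward pass:
ES_Principal photography = 0; EF_Principal photography = 12
ES_Pickup shots = 12; EF_Pickup shots = 12+3 = 15
ES_Editing = 12; EF_Editing = 12+11 = 23
ES_Sound mix = 12; EF_Sound mix = 12+7 = 19
ES_Color grade = 12; EF_Color grade = 12+5 = 17
ES_VFX = max(EF_Pickup shots=15, EF_Editing=23, EF_Sound mix=19, EF_Color grade=17) = 23; EF_VFX = 23+10 = 33
Expected project duration μ = 33 hours. Critical path: Principal photography → Editing → VFX.

Variances on critical path: σ²_Principal photography=5.444, σ²_Editing=4.000, σ²_VFX=1.000.
Largest is σ²_Principal photography = 5.444.

Principal photography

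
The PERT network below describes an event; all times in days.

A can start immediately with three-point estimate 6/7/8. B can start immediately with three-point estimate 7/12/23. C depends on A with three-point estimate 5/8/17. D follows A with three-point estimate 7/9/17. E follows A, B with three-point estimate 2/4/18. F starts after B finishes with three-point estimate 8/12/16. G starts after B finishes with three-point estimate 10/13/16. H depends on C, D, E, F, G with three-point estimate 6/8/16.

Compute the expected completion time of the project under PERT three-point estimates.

35 days

te_A = (6 + 4·7 + 8)/6 = 42/6 = 7
te_B = (7 + 4·12 + 23)/6 = 78/6 = 13
te_C = (5 + 4·8 + 17)/6 = 54/6 = 9
te_D = (7 + 4·9 + 17)/6 = 60/6 = 10
te_E = (2 + 4·4 + 18)/6 = 36/6 = 6
te_F = (8 + 4·12 + 16)/6 = 72/6 = 12
te_G = (10 + 4·13 + 16)/6 = 78/6 = 13
te_H = (6 + 4·8 + 16)/6 = 54/6 = 9

Forward pass:
ES_A = 0; EF_A = 7
ES_B = 0; EF_B = 13
ES_C = 7; EF_C = 7+9 = 16
ES_D = 7; EF_D = 7+10 = 17
ES_E = max(EF_A=7, EF_B=13) = 13; EF_E = 13+6 = 19
ES_F = 13; EF_F = 13+12 = 25
ES_G = 13; EF_G = 13+13 = 26
ES_H = max(EF_C=16, EF_D=17, EF_E=19, EF_F=25, EF_G=26) = 26; EF_H = 26+9 = 35
Expected project duration μ = 35 days. Critical path: B → G → H.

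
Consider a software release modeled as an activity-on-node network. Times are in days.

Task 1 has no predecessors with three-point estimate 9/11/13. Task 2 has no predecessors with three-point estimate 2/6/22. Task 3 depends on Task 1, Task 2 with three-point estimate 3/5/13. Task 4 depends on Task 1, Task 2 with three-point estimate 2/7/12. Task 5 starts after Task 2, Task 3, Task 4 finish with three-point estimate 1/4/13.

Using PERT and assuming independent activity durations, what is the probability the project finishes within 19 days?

te_Task 1 = (9 + 4·11 + 13)/6 = 66/6 = 11; σ²_Task 1 = ((13−9)/6)² = 0.444
te_Task 2 = (2 + 4·6 + 22)/6 = 48/6 = 8; σ²_Task 2 = ((22−2)/6)² = 11.111
te_Task 3 = (3 + 4·5 + 13)/6 = 36/6 = 6; σ²_Task 3 = ((13−3)/6)² = 2.778
te_Task 4 = (2 + 4·7 + 12)/6 = 42/6 = 7; σ²_Task 4 = ((12−2)/6)² = 2.778
te_Task 5 = (1 + 4·4 + 13)/6 = 30/6 = 5; σ²_Task 5 = ((13−1)/6)² = 4.000

Forward pass:
ES_Task 1 = 0; EF_Task 1 = 11
ES_Task 2 = 0; EF_Task 2 = 8
ES_Task 3 = max(EF_Task 1=11, EF_Task 2=8) = 11; EF_Task 3 = 11+6 = 17
ES_Task 4 = max(EF_Task 1=11, EF_Task 2=8) = 11; EF_Task 4 = 11+7 = 18
ES_Task 5 = max(EF_Task 2=8, EF_Task 3=17, EF_Task 4=18) = 18; EF_Task 5 = 18+5 = 23
Expected project duration μ = 23 days. Critical path: Task 1 → Task 4 → Task 5.

Variance along critical path = 0.444 + 2.778 + 4.000 = 7.222; σ = √7.222 = 2.687 days.
Z = (19 − 23) / 2.687 = -1.488
P(T ≤ 19) = Φ(-1.488) ≈ 0.068

0.068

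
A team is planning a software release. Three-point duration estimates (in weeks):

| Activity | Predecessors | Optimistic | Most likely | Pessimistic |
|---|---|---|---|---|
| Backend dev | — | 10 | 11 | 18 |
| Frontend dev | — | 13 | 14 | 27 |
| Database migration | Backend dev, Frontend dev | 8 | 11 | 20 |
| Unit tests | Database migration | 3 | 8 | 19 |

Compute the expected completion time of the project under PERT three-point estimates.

te_Backend dev = (10 + 4·11 + 18)/6 = 72/6 = 12
te_Frontend dev = (13 + 4·14 + 27)/6 = 96/6 = 16
te_Database migration = (8 + 4·11 + 20)/6 = 72/6 = 12
te_Unit tests = (3 + 4·8 + 19)/6 = 54/6 = 9

Forward pass:
ES_Backend dev = 0; EF_Backend dev = 12
ES_Frontend dev = 0; EF_Frontend dev = 16
ES_Database migration = max(EF_Backend dev=12, EF_Frontend dev=16) = 16; EF_Database migration = 16+12 = 28
ES_Unit tests = 28; EF_Unit tests = 28+9 = 37
Expected project duration μ = 37 weeks. Critical path: Frontend dev → Database migration → Unit tests.

37 weeks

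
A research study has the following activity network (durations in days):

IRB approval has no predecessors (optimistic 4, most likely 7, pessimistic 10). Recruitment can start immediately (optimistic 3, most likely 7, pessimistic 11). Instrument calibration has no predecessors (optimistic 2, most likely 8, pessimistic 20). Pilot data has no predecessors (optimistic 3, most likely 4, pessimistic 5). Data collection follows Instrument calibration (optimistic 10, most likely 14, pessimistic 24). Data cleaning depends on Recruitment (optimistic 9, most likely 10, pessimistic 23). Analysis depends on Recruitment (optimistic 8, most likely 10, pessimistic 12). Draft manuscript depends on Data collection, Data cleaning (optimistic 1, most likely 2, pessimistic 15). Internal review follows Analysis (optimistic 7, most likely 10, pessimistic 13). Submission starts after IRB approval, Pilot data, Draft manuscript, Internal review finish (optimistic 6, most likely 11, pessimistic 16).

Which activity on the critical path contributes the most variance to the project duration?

Instrument calibration

te_IRB approval = (4 + 4·7 + 10)/6 = 42/6 = 7; σ²_IRB approval = ((10−4)/6)² = 1.000
te_Recruitment = (3 + 4·7 + 11)/6 = 42/6 = 7; σ²_Recruitment = ((11−3)/6)² = 1.778
te_Instrument calibration = (2 + 4·8 + 20)/6 = 54/6 = 9; σ²_Instrument calibration = ((20−2)/6)² = 9.000
te_Pilot data = (3 + 4·4 + 5)/6 = 24/6 = 4; σ²_Pilot data = ((5−3)/6)² = 0.111
te_Data collection = (10 + 4·14 + 24)/6 = 90/6 = 15; σ²_Data collection = ((24−10)/6)² = 5.444
te_Data cleaning = (9 + 4·10 + 23)/6 = 72/6 = 12; σ²_Data cleaning = ((23−9)/6)² = 5.444
te_Analysis = (8 + 4·10 + 12)/6 = 60/6 = 10; σ²_Analysis = ((12−8)/6)² = 0.444
te_Draft manuscript = (1 + 4·2 + 15)/6 = 24/6 = 4; σ²_Draft manuscript = ((15−1)/6)² = 5.444
te_Internal review = (7 + 4·10 + 13)/6 = 60/6 = 10; σ²_Internal review = ((13−7)/6)² = 1.000
te_Submission = (6 + 4·11 + 16)/6 = 66/6 = 11; σ²_Submission = ((16−6)/6)² = 2.778

Forward pass:
ES_IRB approval = 0; EF_IRB approval = 7
ES_Recruitment = 0; EF_Recruitment = 7
ES_Instrument calibration = 0; EF_Instrument calibration = 9
ES_Pilot data = 0; EF_Pilot data = 4
ES_Data collection = 9; EF_Data collection = 9+15 = 24
ES_Data cleaning = 7; EF_Data cleaning = 7+12 = 19
ES_Analysis = 7; EF_Analysis = 7+10 = 17
ES_Draft manuscript = max(EF_Data collection=24, EF_Data cleaning=19) = 24; EF_Draft manuscript = 24+4 = 28
ES_Internal review = 17; EF_Internal review = 17+10 = 27
ES_Submission = max(EF_IRB approval=7, EF_Pilot data=4, EF_Draft manuscript=28, EF_Internal review=27) = 28; EF_Submission = 28+11 = 39
Expected project duration μ = 39 days. Critical path: Instrument calibration → Data collection → Draft manuscript → Submission.

Variances on critical path: σ²_Instrument calibration=9.000, σ²_Data collection=5.444, σ²_Draft manuscript=5.444, σ²_Submission=2.778.
Largest is σ²_Instrument calibration = 9.000.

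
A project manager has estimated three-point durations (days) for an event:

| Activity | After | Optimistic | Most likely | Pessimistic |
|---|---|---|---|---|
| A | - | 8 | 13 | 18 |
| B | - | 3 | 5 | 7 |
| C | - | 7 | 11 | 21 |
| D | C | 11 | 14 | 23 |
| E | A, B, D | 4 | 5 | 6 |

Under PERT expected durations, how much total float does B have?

22 days

te_A = (8 + 4·13 + 18)/6 = 78/6 = 13
te_B = (3 + 4·5 + 7)/6 = 30/6 = 5
te_C = (7 + 4·11 + 21)/6 = 72/6 = 12
te_D = (11 + 4·14 + 23)/6 = 90/6 = 15
te_E = (4 + 4·5 + 6)/6 = 30/6 = 5

Forward pass:
ES_A = 0; EF_A = 13
ES_B = 0; EF_B = 5
ES_C = 0; EF_C = 12
ES_D = 12; EF_D = 12+15 = 27
ES_E = max(EF_A=13, EF_B=5, EF_D=27) = 27; EF_E = 27+5 = 32
Expected project duration μ = 32 days. Critical path: C → D → E.

Backward pass:
LF_E = 32; LS_E = 32−5 = 27
LF_D = LS_E = 27; LS_D = 27−15 = 12
LF_C = LS_D = 12; LS_C = 12−12 = 0
LF_B = LS_E = 27; LS_B = 27−5 = 22
LF_A = LS_E = 27; LS_A = 27−13 = 14
Slack_B = LS_B − ES_B = 22 − 0 = 22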